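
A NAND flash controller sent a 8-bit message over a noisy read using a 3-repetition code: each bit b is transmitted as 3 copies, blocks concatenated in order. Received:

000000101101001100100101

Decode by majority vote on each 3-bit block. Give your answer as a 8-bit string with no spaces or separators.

Block 1 (000): 0 ones → 0
Block 2 (000): 0 ones → 0
Block 3 (101): 2 ones → 1
Block 4 (101): 2 ones → 1
Block 5 (001): 1 one → 0
Block 6 (100): 1 one → 0
Block 7 (100): 1 one → 0
Block 8 (101): 2 ones → 1

00110001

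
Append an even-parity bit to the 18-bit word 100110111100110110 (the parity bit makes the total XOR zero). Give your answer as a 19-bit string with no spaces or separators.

1001101111001101101

XOR of the 18 data bits: 1⊕0⊕0⊕1⊕1⊕0⊕1⊕1⊕1⊕1⊕0⊕0⊕1⊕1⊕0⊕1⊕1⊕0 = 1
Parity bit = 1 (so all 19 bits XOR to 0).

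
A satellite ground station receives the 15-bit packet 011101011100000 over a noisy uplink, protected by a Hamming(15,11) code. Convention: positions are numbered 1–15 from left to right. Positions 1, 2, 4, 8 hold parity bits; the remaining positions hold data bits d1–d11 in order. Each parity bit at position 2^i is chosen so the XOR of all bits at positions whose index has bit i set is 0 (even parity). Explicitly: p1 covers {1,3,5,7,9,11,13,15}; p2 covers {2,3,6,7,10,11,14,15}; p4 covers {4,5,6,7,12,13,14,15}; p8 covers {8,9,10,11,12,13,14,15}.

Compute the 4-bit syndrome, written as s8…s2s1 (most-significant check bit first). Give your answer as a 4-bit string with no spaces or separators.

1000

s1 (pos 1,3,5,7,9,11,13,15): 0⊕1⊕0⊕0⊕1⊕0⊕0⊕0 = 0
s2 (pos 2,3,6,7,10,11,14,15): 1⊕1⊕1⊕0⊕1⊕0⊕0⊕0 = 0
s4 (pos 4,5,6,7,12,13,14,15): 1⊕0⊕1⊕0⊕0⊕0⊕0⊕0 = 0
s8 (pos 8,9,10,11,12,13,14,15): 1⊕1⊕1⊕0⊕0⊕0⊕0⊕0 = 1
Syndrome s8…s1 = 1000 → error at position 8.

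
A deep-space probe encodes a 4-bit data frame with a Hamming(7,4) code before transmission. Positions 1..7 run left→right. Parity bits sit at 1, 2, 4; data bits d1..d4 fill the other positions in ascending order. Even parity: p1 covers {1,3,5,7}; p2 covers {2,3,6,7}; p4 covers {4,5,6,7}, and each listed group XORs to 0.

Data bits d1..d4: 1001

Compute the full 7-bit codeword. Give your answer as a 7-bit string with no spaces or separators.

0011001

Place data at non-parity positions: p1 p2 1 p4 0 0 1
p1 (pos 1,3,5,7): XOR of data positions = 1⊕0⊕1 = 0
p2 (pos 2,3,6,7): XOR of data positions = 1⊕0⊕1 = 0
p4 (pos 4,5,6,7): XOR of data positions = 0⊕0⊕1 = 1
Codeword: 0011001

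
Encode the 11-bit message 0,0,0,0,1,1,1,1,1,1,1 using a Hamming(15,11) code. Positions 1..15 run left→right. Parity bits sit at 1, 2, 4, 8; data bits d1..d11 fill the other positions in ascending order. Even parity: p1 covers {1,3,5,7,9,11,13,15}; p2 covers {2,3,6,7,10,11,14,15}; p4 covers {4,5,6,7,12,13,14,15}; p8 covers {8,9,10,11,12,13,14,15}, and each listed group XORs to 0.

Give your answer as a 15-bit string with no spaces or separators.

000000011111111

Place data at non-parity positions: p1 p2 0 p4 0 0 0 p8 1 1 1 1 1 1 1
p1 (pos 1,3,5,7,9,11,13,15): XOR of data positions = 0⊕0⊕0⊕1⊕1⊕1⊕1 = 0
p2 (pos 2,3,6,7,10,11,14,15): XOR of data positions = 0⊕0⊕0⊕1⊕1⊕1⊕1 = 0
p4 (pos 4,5,6,7,12,13,14,15): XOR of data positions = 0⊕0⊕0⊕1⊕1⊕1⊕1 = 0
p8 (pos 8,9,10,11,12,13,14,15): XOR of data positions = 1⊕1⊕1⊕1⊕1⊕1⊕1 = 1
Codeword: 000000011111111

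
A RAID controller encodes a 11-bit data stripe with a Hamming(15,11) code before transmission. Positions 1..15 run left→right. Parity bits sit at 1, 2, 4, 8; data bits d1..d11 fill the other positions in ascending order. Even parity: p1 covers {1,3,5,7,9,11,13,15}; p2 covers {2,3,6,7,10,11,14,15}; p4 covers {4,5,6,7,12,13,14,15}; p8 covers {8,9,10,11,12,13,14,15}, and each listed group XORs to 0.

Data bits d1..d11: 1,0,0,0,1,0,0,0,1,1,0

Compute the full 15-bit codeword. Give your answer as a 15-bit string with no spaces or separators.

Place data at non-parity positions: p1 p2 1 p4 0 0 0 p8 1 0 0 0 1 1 0
p1 (pos 1,3,5,7,9,11,13,15): XOR of data positions = 1⊕0⊕0⊕1⊕0⊕1⊕0 = 1
p2 (pos 2,3,6,7,10,11,14,15): XOR of data positions = 1⊕0⊕0⊕0⊕0⊕1⊕0 = 0
p4 (pos 4,5,6,7,12,13,14,15): XOR of data positions = 0⊕0⊕0⊕0⊕1⊕1⊕0 = 0
p8 (pos 8,9,10,11,12,13,14,15): XOR of data positions = 1⊕0⊕0⊕0⊕1⊕1⊕0 = 1
Codeword: 101000011000110

101000011000110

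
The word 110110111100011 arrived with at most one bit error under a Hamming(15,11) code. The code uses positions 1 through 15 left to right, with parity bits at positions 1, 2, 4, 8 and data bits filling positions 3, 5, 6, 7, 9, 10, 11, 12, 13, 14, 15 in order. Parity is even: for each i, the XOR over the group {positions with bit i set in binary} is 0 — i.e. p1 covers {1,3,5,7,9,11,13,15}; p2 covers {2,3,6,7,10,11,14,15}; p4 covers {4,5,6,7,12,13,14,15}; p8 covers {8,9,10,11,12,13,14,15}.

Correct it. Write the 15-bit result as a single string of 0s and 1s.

110110111100010

s1 (pos 1,3,5,7,9,11,13,15): 1⊕0⊕1⊕1⊕1⊕0⊕0⊕1 = 1
s2 (pos 2,3,6,7,10,11,14,15): 1⊕0⊕0⊕1⊕1⊕0⊕1⊕1 = 1
s4 (pos 4,5,6,7,12,13,14,15): 1⊕1⊕0⊕1⊕0⊕0⊕1⊕1 = 1
s8 (pos 8,9,10,11,12,13,14,15): 1⊕1⊕1⊕0⊕0⊕0⊕1⊕1 = 1
Syndrome s8…s1 = 1111 → error at position 15.
Flip position 15: 110110111100011 → 110110111100010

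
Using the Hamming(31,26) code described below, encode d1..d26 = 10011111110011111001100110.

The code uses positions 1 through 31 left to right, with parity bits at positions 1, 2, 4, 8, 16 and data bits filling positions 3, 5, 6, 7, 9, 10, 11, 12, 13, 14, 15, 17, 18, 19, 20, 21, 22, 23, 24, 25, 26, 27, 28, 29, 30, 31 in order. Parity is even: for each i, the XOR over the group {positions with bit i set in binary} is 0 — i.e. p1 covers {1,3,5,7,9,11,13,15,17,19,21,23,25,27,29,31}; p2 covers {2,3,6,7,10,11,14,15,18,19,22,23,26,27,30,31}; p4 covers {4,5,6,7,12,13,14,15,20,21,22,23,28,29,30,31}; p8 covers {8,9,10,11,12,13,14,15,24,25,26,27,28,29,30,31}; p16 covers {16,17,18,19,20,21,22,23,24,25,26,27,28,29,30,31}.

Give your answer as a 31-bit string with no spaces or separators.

Place data at non-parity positions: p1 p2 1 p4 0 0 1 p8 1 1 1 1 1 1 0 p16 0 1 1 1 1 1 0 0 1 1 0 0 1 1 0
p1 (pos 1,3,5,7,9,11,13,15,17,19,21,23,25,27,29,31): XOR of data positions = 1⊕0⊕1⊕1⊕1⊕1⊕0⊕0⊕1⊕1⊕0⊕1⊕0⊕1⊕0 = 1
p2 (pos 2,3,6,7,10,11,14,15,18,19,22,23,26,27,30,31): XOR of data positions = 1⊕0⊕1⊕1⊕1⊕1⊕0⊕1⊕1⊕1⊕0⊕1⊕0⊕1⊕0 = 0
p4 (pos 4,5,6,7,12,13,14,15,20,21,22,23,28,29,30,31): XOR of data positions = 0⊕0⊕1⊕1⊕1⊕1⊕0⊕1⊕1⊕1⊕0⊕0⊕1⊕1⊕0 = 1
p8 (pos 8,9,10,11,12,13,14,15,24,25,26,27,28,29,30,31): XOR of data positions = 1⊕1⊕1⊕1⊕1⊕1⊕0⊕0⊕1⊕1⊕0⊕0⊕1⊕1⊕0 = 0
p16 (pos 16,17,18,19,20,21,22,23,24,25,26,27,28,29,30,31): XOR of data positions = 0⊕1⊕1⊕1⊕1⊕1⊕0⊕0⊕1⊕1⊕0⊕0⊕1⊕1⊕0 = 1
Codeword: 1011001011111101011111001100110

1011001011111101011111001100110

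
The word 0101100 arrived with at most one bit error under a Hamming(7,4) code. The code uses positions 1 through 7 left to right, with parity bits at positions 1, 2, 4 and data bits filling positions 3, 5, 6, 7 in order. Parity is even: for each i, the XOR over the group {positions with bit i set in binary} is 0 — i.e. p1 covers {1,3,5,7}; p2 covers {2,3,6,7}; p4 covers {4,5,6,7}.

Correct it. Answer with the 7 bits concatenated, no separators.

s1 (pos 1,3,5,7): 0⊕0⊕1⊕0 = 1
s2 (pos 2,3,6,7): 1⊕0⊕0⊕0 = 1
s4 (pos 4,5,6,7): 1⊕1⊕0⊕0 = 0
Syndrome s4…s1 = 011 → error at position 3.
Flip position 3: 0101100 → 0111100

0111100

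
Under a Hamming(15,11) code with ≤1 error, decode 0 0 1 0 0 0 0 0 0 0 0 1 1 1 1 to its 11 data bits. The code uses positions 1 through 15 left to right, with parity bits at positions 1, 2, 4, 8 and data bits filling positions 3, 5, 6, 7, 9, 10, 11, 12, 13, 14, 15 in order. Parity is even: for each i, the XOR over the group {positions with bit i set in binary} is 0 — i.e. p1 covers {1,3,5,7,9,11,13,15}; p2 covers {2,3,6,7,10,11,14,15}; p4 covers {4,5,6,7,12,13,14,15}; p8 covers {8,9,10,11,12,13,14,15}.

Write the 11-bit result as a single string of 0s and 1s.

00000001111

s1 (pos 1,3,5,7,9,11,13,15): 0⊕1⊕0⊕0⊕0⊕0⊕1⊕1 = 1
s2 (pos 2,3,6,7,10,11,14,15): 0⊕1⊕0⊕0⊕0⊕0⊕1⊕1 = 1
s4 (pos 4,5,6,7,12,13,14,15): 0⊕0⊕0⊕0⊕1⊕1⊕1⊕1 = 0
s8 (pos 8,9,10,11,12,13,14,15): 0⊕0⊕0⊕0⊕1⊕1⊕1⊕1 = 0
Syndrome s8…s1 = 0011 → error at position 3.
Flip position 3: 001000000001111 → 000000000001111
Read data bits from positions 3,5,6,7,9,10,11,12,13,14,15: 00000001111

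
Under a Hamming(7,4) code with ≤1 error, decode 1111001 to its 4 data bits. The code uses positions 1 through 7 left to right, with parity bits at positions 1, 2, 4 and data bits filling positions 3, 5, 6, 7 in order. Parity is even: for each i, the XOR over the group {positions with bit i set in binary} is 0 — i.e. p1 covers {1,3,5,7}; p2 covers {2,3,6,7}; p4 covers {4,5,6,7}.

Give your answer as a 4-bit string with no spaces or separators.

0001

s1 (pos 1,3,5,7): 1⊕1⊕0⊕1 = 1
s2 (pos 2,3,6,7): 1⊕1⊕0⊕1 = 1
s4 (pos 4,5,6,7): 1⊕0⊕0⊕1 = 0
Syndrome s4…s1 = 011 → error at position 3.
Flip position 3: 1111001 → 1101001
Read data bits from positions 3,5,6,7: 0001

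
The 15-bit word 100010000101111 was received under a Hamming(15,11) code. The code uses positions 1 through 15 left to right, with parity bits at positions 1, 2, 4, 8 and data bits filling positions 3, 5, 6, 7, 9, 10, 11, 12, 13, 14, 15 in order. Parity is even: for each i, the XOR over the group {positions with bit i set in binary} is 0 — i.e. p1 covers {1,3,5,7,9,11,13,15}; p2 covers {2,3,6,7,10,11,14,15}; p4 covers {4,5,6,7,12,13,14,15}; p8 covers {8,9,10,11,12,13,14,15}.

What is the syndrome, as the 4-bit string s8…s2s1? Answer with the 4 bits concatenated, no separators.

s1 (pos 1,3,5,7,9,11,13,15): 1⊕0⊕1⊕0⊕0⊕0⊕1⊕1 = 0
s2 (pos 2,3,6,7,10,11,14,15): 0⊕0⊕0⊕0⊕1⊕0⊕1⊕1 = 1
s4 (pos 4,5,6,7,12,13,14,15): 0⊕1⊕0⊕0⊕1⊕1⊕1⊕1 = 1
s8 (pos 8,9,10,11,12,13,14,15): 0⊕0⊕1⊕0⊕1⊕1⊕1⊕1 = 1
Syndrome s8…s1 = 1110 → error at position 14.

1110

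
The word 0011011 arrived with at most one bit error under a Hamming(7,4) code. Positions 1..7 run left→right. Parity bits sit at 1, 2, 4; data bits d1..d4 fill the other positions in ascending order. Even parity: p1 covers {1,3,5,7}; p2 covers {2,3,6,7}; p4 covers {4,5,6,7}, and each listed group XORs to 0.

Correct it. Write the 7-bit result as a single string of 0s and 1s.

0011001

s1 (pos 1,3,5,7): 0⊕1⊕0⊕1 = 0
s2 (pos 2,3,6,7): 0⊕1⊕1⊕1 = 1
s4 (pos 4,5,6,7): 1⊕0⊕1⊕1 = 1
Syndrome s4…s1 = 110 → error at position 6.
Flip position 6: 0011011 → 0011001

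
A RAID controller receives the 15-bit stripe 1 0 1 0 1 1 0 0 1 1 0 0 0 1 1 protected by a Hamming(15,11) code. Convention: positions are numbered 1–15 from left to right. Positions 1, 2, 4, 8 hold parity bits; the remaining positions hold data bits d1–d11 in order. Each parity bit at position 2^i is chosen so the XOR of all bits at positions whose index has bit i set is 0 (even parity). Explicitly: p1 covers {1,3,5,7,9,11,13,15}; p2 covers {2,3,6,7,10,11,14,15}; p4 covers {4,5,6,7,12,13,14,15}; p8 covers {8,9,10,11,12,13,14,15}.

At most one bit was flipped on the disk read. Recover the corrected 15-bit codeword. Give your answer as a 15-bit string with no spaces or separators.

s1 (pos 1,3,5,7,9,11,13,15): 1⊕1⊕1⊕0⊕1⊕0⊕0⊕1 = 1
s2 (pos 2,3,6,7,10,11,14,15): 0⊕1⊕1⊕0⊕1⊕0⊕1⊕1 = 1
s4 (pos 4,5,6,7,12,13,14,15): 0⊕1⊕1⊕0⊕0⊕0⊕1⊕1 = 0
s8 (pos 8,9,10,11,12,13,14,15): 0⊕1⊕1⊕0⊕0⊕0⊕1⊕1 = 0
Syndrome s8…s1 = 0011 → error at position 3.
Flip position 3: 101011001100011 → 100011001100011

100011001100011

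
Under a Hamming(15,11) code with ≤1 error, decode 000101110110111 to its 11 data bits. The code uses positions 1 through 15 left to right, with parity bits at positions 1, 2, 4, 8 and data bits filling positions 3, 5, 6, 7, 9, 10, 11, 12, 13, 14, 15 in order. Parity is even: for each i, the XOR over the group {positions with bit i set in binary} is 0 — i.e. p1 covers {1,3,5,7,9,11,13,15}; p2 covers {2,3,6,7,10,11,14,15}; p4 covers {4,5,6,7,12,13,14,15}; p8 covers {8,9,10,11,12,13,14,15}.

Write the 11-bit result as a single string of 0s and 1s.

00110110111

s1 (pos 1,3,5,7,9,11,13,15): 0⊕0⊕0⊕1⊕0⊕1⊕1⊕1 = 0
s2 (pos 2,3,6,7,10,11,14,15): 0⊕0⊕1⊕1⊕1⊕1⊕1⊕1 = 0
s4 (pos 4,5,6,7,12,13,14,15): 1⊕0⊕1⊕1⊕0⊕1⊕1⊕1 = 0
s8 (pos 8,9,10,11,12,13,14,15): 1⊕0⊕1⊕1⊕0⊕1⊕1⊕1 = 0
Syndrome s8…s1 = 0000 → no error.
Read data bits from positions 3,5,6,7,9,10,11,12,13,14,15: 00110110111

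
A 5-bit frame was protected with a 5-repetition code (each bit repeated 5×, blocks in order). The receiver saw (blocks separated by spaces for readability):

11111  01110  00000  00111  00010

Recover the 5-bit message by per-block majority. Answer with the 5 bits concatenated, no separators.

11010

Block 1 (11111): 5 ones → 1
Block 2 (01110): 3 ones → 1
Block 3 (00000): 0 ones → 0
Block 4 (00111): 3 ones → 1
Block 5 (00010): 1 one → 0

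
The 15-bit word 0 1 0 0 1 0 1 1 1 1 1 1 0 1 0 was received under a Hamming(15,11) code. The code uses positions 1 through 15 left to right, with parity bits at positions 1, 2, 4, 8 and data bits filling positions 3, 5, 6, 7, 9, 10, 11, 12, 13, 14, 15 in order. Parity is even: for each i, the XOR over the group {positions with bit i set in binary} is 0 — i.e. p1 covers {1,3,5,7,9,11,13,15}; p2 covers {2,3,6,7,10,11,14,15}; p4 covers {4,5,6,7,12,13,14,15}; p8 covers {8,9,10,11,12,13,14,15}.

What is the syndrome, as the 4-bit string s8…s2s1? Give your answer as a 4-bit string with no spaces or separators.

s1 (pos 1,3,5,7,9,11,13,15): 0⊕0⊕1⊕1⊕1⊕1⊕0⊕0 = 0
s2 (pos 2,3,6,7,10,11,14,15): 1⊕0⊕0⊕1⊕1⊕1⊕1⊕0 = 1
s4 (pos 4,5,6,7,12,13,14,15): 0⊕1⊕0⊕1⊕1⊕0⊕1⊕0 = 0
s8 (pos 8,9,10,11,12,13,14,15): 1⊕1⊕1⊕1⊕1⊕0⊕1⊕0 = 0
Syndrome s8…s1 = 0010 → error at position 2.

0010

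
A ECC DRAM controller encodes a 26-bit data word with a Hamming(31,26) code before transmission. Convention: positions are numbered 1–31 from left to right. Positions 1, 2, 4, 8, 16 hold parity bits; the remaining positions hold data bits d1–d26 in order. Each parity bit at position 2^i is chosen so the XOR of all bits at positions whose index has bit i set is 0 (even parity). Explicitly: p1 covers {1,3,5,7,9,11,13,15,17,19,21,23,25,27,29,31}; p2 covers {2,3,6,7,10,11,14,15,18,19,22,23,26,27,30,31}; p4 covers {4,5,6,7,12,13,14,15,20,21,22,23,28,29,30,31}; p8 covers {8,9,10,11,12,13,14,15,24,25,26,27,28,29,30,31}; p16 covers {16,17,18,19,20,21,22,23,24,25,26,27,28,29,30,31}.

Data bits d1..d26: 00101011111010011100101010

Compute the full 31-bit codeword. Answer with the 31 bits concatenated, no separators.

0100010110111111010011100101010

Place data at non-parity positions: p1 p2 0 p4 0 1 0 p8 1 0 1 1 1 1 1 p16 0 1 0 0 1 1 1 0 0 1 0 1 0 1 0
p1 (pos 1,3,5,7,9,11,13,15,17,19,21,23,25,27,29,31): XOR of data positions = 0⊕0⊕0⊕1⊕1⊕1⊕1⊕0⊕0⊕1⊕1⊕0⊕0⊕0⊕0 = 0
p2 (pos 2,3,6,7,10,11,14,15,18,19,22,23,26,27,30,31): XOR of data positions = 0⊕1⊕0⊕0⊕1⊕1⊕1⊕1⊕0⊕1⊕1⊕1⊕0⊕1⊕0 = 1
p4 (pos 4,5,6,7,12,13,14,15,20,21,22,23,28,29,30,31): XOR of data positions = 0⊕1⊕0⊕1⊕1⊕1⊕1⊕0⊕1⊕1⊕1⊕1⊕0⊕1⊕0 = 0
p8 (pos 8,9,10,11,12,13,14,15,24,25,26,27,28,29,30,31): XOR of data positions = 1⊕0⊕1⊕1⊕1⊕1⊕1⊕0⊕0⊕1⊕0⊕1⊕0⊕1⊕0 = 1
p16 (pos 16,17,18,19,20,21,22,23,24,25,26,27,28,29,30,31): XOR of data positions = 0⊕1⊕0⊕0⊕1⊕1⊕1⊕0⊕0⊕1⊕0⊕1⊕0⊕1⊕0 = 1
Codeword: 0100010110111111010011100101010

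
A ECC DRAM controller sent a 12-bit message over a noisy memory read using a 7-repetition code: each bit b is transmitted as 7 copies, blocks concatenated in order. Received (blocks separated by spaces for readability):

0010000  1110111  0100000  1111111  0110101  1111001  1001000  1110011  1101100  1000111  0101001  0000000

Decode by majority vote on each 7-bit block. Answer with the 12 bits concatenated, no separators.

Block 1 (0010000): 1 one → 0
Block 2 (1110111): 6 ones → 1
Block 3 (0100000): 1 one → 0
Block 4 (1111111): 7 ones → 1
Block 5 (0110101): 4 ones → 1
Block 6 (1111001): 5 ones → 1
Block 7 (1001000): 2 ones → 0
Block 8 (1110011): 5 ones → 1
Block 9 (1101100): 4 ones → 1
Block 10 (1000111): 4 ones → 1
Block 11 (0101001): 3 ones → 0
Block 12 (0000000): 0 ones → 0

010111011100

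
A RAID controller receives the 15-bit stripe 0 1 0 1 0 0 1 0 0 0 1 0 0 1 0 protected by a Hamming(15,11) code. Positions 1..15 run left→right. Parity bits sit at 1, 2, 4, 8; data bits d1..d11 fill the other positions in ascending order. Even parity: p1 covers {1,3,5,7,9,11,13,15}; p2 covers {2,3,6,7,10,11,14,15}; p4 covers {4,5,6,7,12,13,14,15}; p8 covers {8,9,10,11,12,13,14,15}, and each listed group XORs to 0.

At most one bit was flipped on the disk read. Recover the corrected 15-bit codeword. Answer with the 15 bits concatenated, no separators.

010000100010010

s1 (pos 1,3,5,7,9,11,13,15): 0⊕0⊕0⊕1⊕0⊕1⊕0⊕0 = 0
s2 (pos 2,3,6,7,10,11,14,15): 1⊕0⊕0⊕1⊕0⊕1⊕1⊕0 = 0
s4 (pos 4,5,6,7,12,13,14,15): 1⊕0⊕0⊕1⊕0⊕0⊕1⊕0 = 1
s8 (pos 8,9,10,11,12,13,14,15): 0⊕0⊕0⊕1⊕0⊕0⊕1⊕0 = 0
Syndrome s8…s1 = 0100 → error at position 4.
Flip position 4: 010100100010010 → 010000100010010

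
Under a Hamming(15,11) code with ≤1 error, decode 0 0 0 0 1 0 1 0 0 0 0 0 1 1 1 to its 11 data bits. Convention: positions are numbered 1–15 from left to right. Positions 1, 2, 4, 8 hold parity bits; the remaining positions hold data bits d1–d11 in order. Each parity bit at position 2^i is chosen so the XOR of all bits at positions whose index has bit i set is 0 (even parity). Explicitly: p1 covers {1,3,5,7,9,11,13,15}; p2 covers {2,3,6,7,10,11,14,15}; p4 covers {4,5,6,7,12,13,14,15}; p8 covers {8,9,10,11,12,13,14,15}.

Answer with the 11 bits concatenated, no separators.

s1 (pos 1,3,5,7,9,11,13,15): 0⊕0⊕1⊕1⊕0⊕0⊕1⊕1 = 0
s2 (pos 2,3,6,7,10,11,14,15): 0⊕0⊕0⊕1⊕0⊕0⊕1⊕1 = 1
s4 (pos 4,5,6,7,12,13,14,15): 0⊕1⊕0⊕1⊕0⊕1⊕1⊕1 = 1
s8 (pos 8,9,10,11,12,13,14,15): 0⊕0⊕0⊕0⊕0⊕1⊕1⊕1 = 1
Syndrome s8…s1 = 1110 → error at position 14.
Flip position 14: 000010100000111 → 000010100000101
Read data bits from positions 3,5,6,7,9,10,11,12,13,14,15: 01010000101

01010000101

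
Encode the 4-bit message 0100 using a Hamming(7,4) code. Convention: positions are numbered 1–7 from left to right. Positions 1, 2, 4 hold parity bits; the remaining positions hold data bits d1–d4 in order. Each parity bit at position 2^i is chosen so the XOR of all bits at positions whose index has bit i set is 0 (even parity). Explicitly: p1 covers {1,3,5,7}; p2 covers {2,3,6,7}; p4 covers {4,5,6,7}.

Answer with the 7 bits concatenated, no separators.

Place data at non-parity positions: p1 p2 0 p4 1 0 0
p1 (pos 1,3,5,7): XOR of data positions = 0⊕1⊕0 = 1
p2 (pos 2,3,6,7): XOR of data positions = 0⊕0⊕0 = 0
p4 (pos 4,5,6,7): XOR of data positions = 1⊕0⊕0 = 1
Codeword: 1001100

1001100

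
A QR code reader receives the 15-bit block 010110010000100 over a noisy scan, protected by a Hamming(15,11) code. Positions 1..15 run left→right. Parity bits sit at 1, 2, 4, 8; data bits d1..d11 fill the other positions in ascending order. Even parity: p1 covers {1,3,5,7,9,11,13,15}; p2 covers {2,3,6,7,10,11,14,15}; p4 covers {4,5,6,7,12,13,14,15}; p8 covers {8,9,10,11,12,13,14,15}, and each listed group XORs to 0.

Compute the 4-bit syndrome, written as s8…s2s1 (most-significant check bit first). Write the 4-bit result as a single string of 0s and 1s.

s1 (pos 1,3,5,7,9,11,13,15): 0⊕0⊕1⊕0⊕0⊕0⊕1⊕0 = 0
s2 (pos 2,3,6,7,10,11,14,15): 1⊕0⊕0⊕0⊕0⊕0⊕0⊕0 = 1
s4 (pos 4,5,6,7,12,13,14,15): 1⊕1⊕0⊕0⊕0⊕1⊕0⊕0 = 1
s8 (pos 8,9,10,11,12,13,14,15): 1⊕0⊕0⊕0⊕0⊕1⊕0⊕0 = 0
Syndrome s8…s1 = 0110 → error at position 6.

0110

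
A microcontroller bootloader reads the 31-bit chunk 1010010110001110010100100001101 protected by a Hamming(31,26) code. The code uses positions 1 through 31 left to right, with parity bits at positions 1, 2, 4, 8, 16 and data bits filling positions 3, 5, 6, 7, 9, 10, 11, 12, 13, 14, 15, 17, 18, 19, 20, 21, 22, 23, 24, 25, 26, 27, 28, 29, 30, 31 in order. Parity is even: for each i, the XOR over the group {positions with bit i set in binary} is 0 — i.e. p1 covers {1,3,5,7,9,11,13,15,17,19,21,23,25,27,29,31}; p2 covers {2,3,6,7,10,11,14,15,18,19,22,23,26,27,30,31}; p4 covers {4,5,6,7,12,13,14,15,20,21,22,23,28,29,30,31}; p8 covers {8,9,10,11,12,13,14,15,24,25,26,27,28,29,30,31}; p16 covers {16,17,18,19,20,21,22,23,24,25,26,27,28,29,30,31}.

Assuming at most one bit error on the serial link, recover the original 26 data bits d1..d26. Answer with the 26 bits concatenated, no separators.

s1 (pos 1,3,5,7,9,11,13,15,17,19,21,23,25,27,29,31): 1⊕1⊕0⊕0⊕1⊕0⊕1⊕1⊕0⊕0⊕0⊕1⊕0⊕0⊕1⊕1 = 0
s2 (pos 2,3,6,7,10,11,14,15,18,19,22,23,26,27,30,31): 0⊕1⊕1⊕0⊕0⊕0⊕1⊕1⊕1⊕0⊕0⊕1⊕0⊕0⊕0⊕1 = 1
s4 (pos 4,5,6,7,12,13,14,15,20,21,22,23,28,29,30,31): 0⊕0⊕1⊕0⊕0⊕1⊕1⊕1⊕1⊕0⊕0⊕1⊕1⊕1⊕0⊕1 = 1
s8 (pos 8,9,10,11,12,13,14,15,24,25,26,27,28,29,30,31): 1⊕1⊕0⊕0⊕0⊕1⊕1⊕1⊕0⊕0⊕0⊕0⊕1⊕1⊕0⊕1 = 0
s16 (pos 16,17,18,19,20,21,22,23,24,25,26,27,28,29,30,31): 0⊕0⊕1⊕0⊕1⊕0⊕0⊕1⊕0⊕0⊕0⊕0⊕1⊕1⊕0⊕1 = 0
Syndrome s16…s1 = 00110 → error at position 6.
Flip position 6: 1010010110001110010100100001101 → 1010000110001110010100100001101
Read data bits from positions 3,5,6,7,9,10,11,12,13,14,15,17,18,19,20,21,22,23,24,25,26,27,28,29,30,31: 10001000111010100100001101

10001000111010100100001101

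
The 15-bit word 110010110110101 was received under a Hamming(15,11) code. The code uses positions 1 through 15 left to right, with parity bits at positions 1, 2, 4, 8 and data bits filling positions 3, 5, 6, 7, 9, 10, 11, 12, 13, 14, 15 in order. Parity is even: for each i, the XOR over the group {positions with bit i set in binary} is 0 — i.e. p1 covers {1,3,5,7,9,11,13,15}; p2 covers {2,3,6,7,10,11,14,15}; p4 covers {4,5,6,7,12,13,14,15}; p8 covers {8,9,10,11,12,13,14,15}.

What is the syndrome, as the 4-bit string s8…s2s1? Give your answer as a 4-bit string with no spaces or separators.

1010

s1 (pos 1,3,5,7,9,11,13,15): 1⊕0⊕1⊕1⊕0⊕1⊕1⊕1 = 0
s2 (pos 2,3,6,7,10,11,14,15): 1⊕0⊕0⊕1⊕1⊕1⊕0⊕1 = 1
s4 (pos 4,5,6,7,12,13,14,15): 0⊕1⊕0⊕1⊕0⊕1⊕0⊕1 = 0
s8 (pos 8,9,10,11,12,13,14,15): 1⊕0⊕1⊕1⊕0⊕1⊕0⊕1 = 1
Syndrome s8…s1 = 1010 → error at position 10.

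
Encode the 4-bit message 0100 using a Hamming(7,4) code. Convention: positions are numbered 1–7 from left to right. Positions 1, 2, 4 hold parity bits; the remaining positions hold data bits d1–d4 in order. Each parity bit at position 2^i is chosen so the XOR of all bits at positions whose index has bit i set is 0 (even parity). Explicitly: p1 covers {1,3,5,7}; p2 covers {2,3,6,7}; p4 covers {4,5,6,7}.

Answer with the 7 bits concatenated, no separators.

Place data at non-parity positions: p1 p2 0 p4 1 0 0
p1 (pos 1,3,5,7): XOR of data positions = 0⊕1⊕0 = 1
p2 (pos 2,3,6,7): XOR of data positions = 0⊕0⊕0 = 0
p4 (pos 4,5,6,7): XOR of data positions = 1⊕0⊕0 = 1
Codeword: 1001100

1001100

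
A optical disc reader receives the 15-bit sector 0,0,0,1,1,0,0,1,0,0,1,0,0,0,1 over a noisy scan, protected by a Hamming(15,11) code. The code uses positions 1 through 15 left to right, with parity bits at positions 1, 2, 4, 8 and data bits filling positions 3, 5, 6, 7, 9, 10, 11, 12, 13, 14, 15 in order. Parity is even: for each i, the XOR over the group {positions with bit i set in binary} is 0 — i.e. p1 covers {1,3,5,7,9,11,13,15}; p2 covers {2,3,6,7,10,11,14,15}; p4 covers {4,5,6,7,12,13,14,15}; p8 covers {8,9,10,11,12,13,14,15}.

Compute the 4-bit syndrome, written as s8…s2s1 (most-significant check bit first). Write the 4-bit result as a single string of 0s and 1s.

1101

s1 (pos 1,3,5,7,9,11,13,15): 0⊕0⊕1⊕0⊕0⊕1⊕0⊕1 = 1
s2 (pos 2,3,6,7,10,11,14,15): 0⊕0⊕0⊕0⊕0⊕1⊕0⊕1 = 0
s4 (pos 4,5,6,7,12,13,14,15): 1⊕1⊕0⊕0⊕0⊕0⊕0⊕1 = 1
s8 (pos 8,9,10,11,12,13,14,15): 1⊕0⊕0⊕1⊕0⊕0⊕0⊕1 = 1
Syndrome s8…s1 = 1101 → error at position 13.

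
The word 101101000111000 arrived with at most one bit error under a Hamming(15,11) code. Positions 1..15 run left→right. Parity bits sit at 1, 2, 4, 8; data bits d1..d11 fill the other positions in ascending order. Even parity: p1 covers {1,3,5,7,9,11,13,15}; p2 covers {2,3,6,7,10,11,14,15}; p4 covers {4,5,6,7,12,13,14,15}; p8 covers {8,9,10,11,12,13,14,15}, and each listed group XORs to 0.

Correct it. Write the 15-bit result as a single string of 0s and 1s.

s1 (pos 1,3,5,7,9,11,13,15): 1⊕1⊕0⊕0⊕0⊕1⊕0⊕0 = 1
s2 (pos 2,3,6,7,10,11,14,15): 0⊕1⊕1⊕0⊕1⊕1⊕0⊕0 = 0
s4 (pos 4,5,6,7,12,13,14,15): 1⊕0⊕1⊕0⊕1⊕0⊕0⊕0 = 1
s8 (pos 8,9,10,11,12,13,14,15): 0⊕0⊕1⊕1⊕1⊕0⊕0⊕0 = 1
Syndrome s8…s1 = 1101 → error at position 13.
Flip position 13: 101101000111000 → 101101000111100

101101000111100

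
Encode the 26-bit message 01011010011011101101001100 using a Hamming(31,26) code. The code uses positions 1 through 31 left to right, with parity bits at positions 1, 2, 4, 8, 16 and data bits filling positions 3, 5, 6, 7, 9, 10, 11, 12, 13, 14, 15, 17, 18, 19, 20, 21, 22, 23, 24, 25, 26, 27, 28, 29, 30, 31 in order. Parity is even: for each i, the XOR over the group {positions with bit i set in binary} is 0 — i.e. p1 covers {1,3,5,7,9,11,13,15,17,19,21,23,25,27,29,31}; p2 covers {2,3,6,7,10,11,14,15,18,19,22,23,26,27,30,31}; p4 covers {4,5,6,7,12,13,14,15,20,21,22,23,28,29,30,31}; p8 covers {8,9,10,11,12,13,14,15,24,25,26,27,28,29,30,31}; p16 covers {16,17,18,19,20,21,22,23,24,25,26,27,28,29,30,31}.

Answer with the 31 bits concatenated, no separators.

1001101110100110011101101001100

Place data at non-parity positions: p1 p2 0 p4 1 0 1 p8 1 0 1 0 0 1 1 p16 0 1 1 1 0 1 1 0 1 0 0 1 1 0 0
p1 (pos 1,3,5,7,9,11,13,15,17,19,21,23,25,27,29,31): XOR of data positions = 0⊕1⊕1⊕1⊕1⊕0⊕1⊕0⊕1⊕0⊕1⊕1⊕0⊕1⊕0 = 1
p2 (pos 2,3,6,7,10,11,14,15,18,19,22,23,26,27,30,31): XOR of data positions = 0⊕0⊕1⊕0⊕1⊕1⊕1⊕1⊕1⊕1⊕1⊕0⊕0⊕0⊕0 = 0
p4 (pos 4,5,6,7,12,13,14,15,20,21,22,23,28,29,30,31): XOR of data positions = 1⊕0⊕1⊕0⊕0⊕1⊕1⊕1⊕0⊕1⊕1⊕1⊕1⊕0⊕0 = 1
p8 (pos 8,9,10,11,12,13,14,15,24,25,26,27,28,29,30,31): XOR of data positions = 1⊕0⊕1⊕0⊕0⊕1⊕1⊕0⊕1⊕0⊕0⊕1⊕1⊕0⊕0 = 1
p16 (pos 16,17,18,19,20,21,22,23,24,25,26,27,28,29,30,31): XOR of data positions = 0⊕1⊕1⊕1⊕0⊕1⊕1⊕0⊕1⊕0⊕0⊕1⊕1⊕0⊕0 = 0
Codeword: 1001101110100110011101101001100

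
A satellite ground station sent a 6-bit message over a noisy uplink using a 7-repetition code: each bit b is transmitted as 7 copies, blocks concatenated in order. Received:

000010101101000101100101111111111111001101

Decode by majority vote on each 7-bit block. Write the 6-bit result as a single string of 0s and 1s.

Block 1 (0000101): 2 ones → 0
Block 2 (0110100): 3 ones → 0
Block 3 (0101100): 3 ones → 0
Block 4 (1011111): 6 ones → 1
Block 5 (1111111): 7 ones → 1
Block 6 (1001101): 4 ones → 1

000111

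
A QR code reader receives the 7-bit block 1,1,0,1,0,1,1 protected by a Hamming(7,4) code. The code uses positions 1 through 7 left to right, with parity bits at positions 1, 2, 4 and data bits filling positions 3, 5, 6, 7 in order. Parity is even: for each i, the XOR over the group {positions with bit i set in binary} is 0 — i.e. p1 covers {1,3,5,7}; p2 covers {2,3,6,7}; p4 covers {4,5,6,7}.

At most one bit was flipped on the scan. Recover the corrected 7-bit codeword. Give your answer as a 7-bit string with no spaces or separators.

s1 (pos 1,3,5,7): 1⊕0⊕0⊕1 = 0
s2 (pos 2,3,6,7): 1⊕0⊕1⊕1 = 1
s4 (pos 4,5,6,7): 1⊕0⊕1⊕1 = 1
Syndrome s4…s1 = 110 → error at position 6.
Flip position 6: 1101011 → 1101001

1101001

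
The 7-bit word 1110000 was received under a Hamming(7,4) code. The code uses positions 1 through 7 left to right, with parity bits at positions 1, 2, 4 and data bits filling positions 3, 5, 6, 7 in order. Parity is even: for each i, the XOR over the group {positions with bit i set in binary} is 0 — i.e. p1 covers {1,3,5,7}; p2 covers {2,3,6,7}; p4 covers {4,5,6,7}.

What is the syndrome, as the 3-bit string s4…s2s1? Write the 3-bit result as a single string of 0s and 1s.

000

s1 (pos 1,3,5,7): 1⊕1⊕0⊕0 = 0
s2 (pos 2,3,6,7): 1⊕1⊕0⊕0 = 0
s4 (pos 4,5,6,7): 0⊕0⊕0⊕0 = 0
Syndrome s4…s1 = 000 → no error.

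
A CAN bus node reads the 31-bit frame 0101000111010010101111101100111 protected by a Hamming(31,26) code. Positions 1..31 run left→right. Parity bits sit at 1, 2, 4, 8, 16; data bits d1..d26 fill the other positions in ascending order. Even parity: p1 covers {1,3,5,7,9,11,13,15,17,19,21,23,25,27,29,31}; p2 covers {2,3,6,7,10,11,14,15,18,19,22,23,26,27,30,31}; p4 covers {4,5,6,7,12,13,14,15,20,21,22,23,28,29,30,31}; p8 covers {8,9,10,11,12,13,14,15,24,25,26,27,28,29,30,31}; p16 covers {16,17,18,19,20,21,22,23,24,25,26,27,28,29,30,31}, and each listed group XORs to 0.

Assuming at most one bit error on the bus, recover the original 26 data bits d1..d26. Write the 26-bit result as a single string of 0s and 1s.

00001101001100111101100111

s1 (pos 1,3,5,7,9,11,13,15,17,19,21,23,25,27,29,31): 0⊕0⊕0⊕0⊕1⊕0⊕0⊕1⊕1⊕1⊕1⊕1⊕1⊕0⊕1⊕1 = 1
s2 (pos 2,3,6,7,10,11,14,15,18,19,22,23,26,27,30,31): 1⊕0⊕0⊕0⊕1⊕0⊕0⊕1⊕0⊕1⊕1⊕1⊕1⊕0⊕1⊕1 = 1
s4 (pos 4,5,6,7,12,13,14,15,20,21,22,23,28,29,30,31): 1⊕0⊕0⊕0⊕1⊕0⊕0⊕1⊕1⊕1⊕1⊕1⊕0⊕1⊕1⊕1 = 0
s8 (pos 8,9,10,11,12,13,14,15,24,25,26,27,28,29,30,31): 1⊕1⊕1⊕0⊕1⊕0⊕0⊕1⊕0⊕1⊕1⊕0⊕0⊕1⊕1⊕1 = 0
s16 (pos 16,17,18,19,20,21,22,23,24,25,26,27,28,29,30,31): 0⊕1⊕0⊕1⊕1⊕1⊕1⊕1⊕0⊕1⊕1⊕0⊕0⊕1⊕1⊕1 = 1
Syndrome s16…s1 = 10011 → error at position 19.
Flip position 19: 0101000111010010101111101100111 → 0101000111010010100111101100111
Read data bits from positions 3,5,6,7,9,10,11,12,13,14,15,17,18,19,20,21,22,23,24,25,26,27,28,29,30,31: 00001101001100111101100111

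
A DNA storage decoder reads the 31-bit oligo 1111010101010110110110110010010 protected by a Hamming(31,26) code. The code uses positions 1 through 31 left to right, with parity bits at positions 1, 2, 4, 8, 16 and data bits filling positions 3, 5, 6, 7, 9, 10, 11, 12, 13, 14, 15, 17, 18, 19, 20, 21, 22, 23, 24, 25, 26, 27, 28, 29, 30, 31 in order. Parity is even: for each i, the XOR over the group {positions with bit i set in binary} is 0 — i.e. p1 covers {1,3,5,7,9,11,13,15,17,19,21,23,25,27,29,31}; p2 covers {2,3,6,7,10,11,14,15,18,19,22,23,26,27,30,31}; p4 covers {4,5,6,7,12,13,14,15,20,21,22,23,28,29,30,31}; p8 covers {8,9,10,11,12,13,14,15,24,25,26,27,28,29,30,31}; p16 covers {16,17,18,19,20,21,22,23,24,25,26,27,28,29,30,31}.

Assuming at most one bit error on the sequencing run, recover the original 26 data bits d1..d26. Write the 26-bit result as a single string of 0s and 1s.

11100101011110110110010010

s1 (pos 1,3,5,7,9,11,13,15,17,19,21,23,25,27,29,31): 1⊕1⊕0⊕0⊕0⊕0⊕0⊕1⊕1⊕0⊕1⊕1⊕0⊕1⊕0⊕0 = 1
s2 (pos 2,3,6,7,10,11,14,15,18,19,22,23,26,27,30,31): 1⊕1⊕1⊕0⊕1⊕0⊕1⊕1⊕1⊕0⊕0⊕1⊕0⊕1⊕1⊕0 = 0
s4 (pos 4,5,6,7,12,13,14,15,20,21,22,23,28,29,30,31): 1⊕0⊕1⊕0⊕1⊕0⊕1⊕1⊕1⊕1⊕0⊕1⊕0⊕0⊕1⊕0 = 1
s8 (pos 8,9,10,11,12,13,14,15,24,25,26,27,28,29,30,31): 1⊕0⊕1⊕0⊕1⊕0⊕1⊕1⊕1⊕0⊕0⊕1⊕0⊕0⊕1⊕0 = 0
s16 (pos 16,17,18,19,20,21,22,23,24,25,26,27,28,29,30,31): 0⊕1⊕1⊕0⊕1⊕1⊕0⊕1⊕1⊕0⊕0⊕1⊕0⊕0⊕1⊕0 = 0
Syndrome s16…s1 = 00101 → error at position 5.
Flip position 5: 1111010101010110110110110010010 → 1111110101010110110110110010010
Read data bits from positions 3,5,6,7,9,10,11,12,13,14,15,17,18,19,20,21,22,23,24,25,26,27,28,29,30,31: 11100101011110110110010010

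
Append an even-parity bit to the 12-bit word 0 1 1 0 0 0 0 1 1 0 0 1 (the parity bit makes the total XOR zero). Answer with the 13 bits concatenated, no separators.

XOR of the 12 data bits: 0⊕1⊕1⊕0⊕0⊕0⊕0⊕1⊕1⊕0⊕0⊕1 = 1
Parity bit = 1 (so all 13 bits XOR to 0).

0110000110011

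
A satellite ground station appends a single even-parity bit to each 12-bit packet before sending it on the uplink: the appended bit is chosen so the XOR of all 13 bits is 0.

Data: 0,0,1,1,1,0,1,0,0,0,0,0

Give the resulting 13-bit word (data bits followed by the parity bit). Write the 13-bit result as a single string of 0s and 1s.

XOR of the 12 data bits: 0⊕0⊕1⊕1⊕1⊕0⊕1⊕0⊕0⊕0⊕0⊕0 = 0
Parity bit = 0 (so all 13 bits XOR to 0).

0011101000000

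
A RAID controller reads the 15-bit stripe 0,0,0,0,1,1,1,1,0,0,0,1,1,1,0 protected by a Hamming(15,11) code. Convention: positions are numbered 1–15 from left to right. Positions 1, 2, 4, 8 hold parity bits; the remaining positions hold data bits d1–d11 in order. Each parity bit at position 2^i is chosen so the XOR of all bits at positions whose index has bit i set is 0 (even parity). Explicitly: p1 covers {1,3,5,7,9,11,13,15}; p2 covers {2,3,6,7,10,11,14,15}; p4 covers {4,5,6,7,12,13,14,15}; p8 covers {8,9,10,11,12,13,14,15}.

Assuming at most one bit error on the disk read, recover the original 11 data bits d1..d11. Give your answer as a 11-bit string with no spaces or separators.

s1 (pos 1,3,5,7,9,11,13,15): 0⊕0⊕1⊕1⊕0⊕0⊕1⊕0 = 1
s2 (pos 2,3,6,7,10,11,14,15): 0⊕0⊕1⊕1⊕0⊕0⊕1⊕0 = 1
s4 (pos 4,5,6,7,12,13,14,15): 0⊕1⊕1⊕1⊕1⊕1⊕1⊕0 = 0
s8 (pos 8,9,10,11,12,13,14,15): 1⊕0⊕0⊕0⊕1⊕1⊕1⊕0 = 0
Syndrome s8…s1 = 0011 → error at position 3.
Flip position 3: 000011110001110 → 001011110001110
Read data bits from positions 3,5,6,7,9,10,11,12,13,14,15: 11110001110

11110001110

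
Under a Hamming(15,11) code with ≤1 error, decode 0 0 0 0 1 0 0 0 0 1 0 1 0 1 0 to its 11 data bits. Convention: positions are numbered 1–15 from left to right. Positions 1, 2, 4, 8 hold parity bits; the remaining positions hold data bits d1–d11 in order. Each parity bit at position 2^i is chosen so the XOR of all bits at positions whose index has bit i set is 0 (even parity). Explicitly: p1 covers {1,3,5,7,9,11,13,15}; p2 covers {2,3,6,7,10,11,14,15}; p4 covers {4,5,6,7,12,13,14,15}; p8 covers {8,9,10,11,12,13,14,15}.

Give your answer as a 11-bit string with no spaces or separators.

01000101110

s1 (pos 1,3,5,7,9,11,13,15): 0⊕0⊕1⊕0⊕0⊕0⊕0⊕0 = 1
s2 (pos 2,3,6,7,10,11,14,15): 0⊕0⊕0⊕0⊕1⊕0⊕1⊕0 = 0
s4 (pos 4,5,6,7,12,13,14,15): 0⊕1⊕0⊕0⊕1⊕0⊕1⊕0 = 1
s8 (pos 8,9,10,11,12,13,14,15): 0⊕0⊕1⊕0⊕1⊕0⊕1⊕0 = 1
Syndrome s8…s1 = 1101 → error at position 13.
Flip position 13: 000010000101010 → 000010000101110
Read data bits from positions 3,5,6,7,9,10,11,12,13,14,15: 01000101110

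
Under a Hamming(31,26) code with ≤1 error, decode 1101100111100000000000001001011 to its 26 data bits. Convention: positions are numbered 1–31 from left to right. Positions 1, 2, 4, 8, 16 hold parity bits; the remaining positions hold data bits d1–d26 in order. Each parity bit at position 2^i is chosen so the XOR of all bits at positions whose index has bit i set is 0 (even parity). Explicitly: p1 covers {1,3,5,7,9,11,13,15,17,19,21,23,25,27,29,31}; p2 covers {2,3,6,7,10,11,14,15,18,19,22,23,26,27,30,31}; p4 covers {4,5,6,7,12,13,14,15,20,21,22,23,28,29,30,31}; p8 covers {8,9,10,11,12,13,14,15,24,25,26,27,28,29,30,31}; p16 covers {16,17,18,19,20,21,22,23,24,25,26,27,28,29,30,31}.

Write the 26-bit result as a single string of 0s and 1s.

01101110000000000001001011

s1 (pos 1,3,5,7,9,11,13,15,17,19,21,23,25,27,29,31): 1⊕0⊕1⊕0⊕1⊕1⊕0⊕0⊕0⊕0⊕0⊕0⊕1⊕0⊕0⊕1 = 0
s2 (pos 2,3,6,7,10,11,14,15,18,19,22,23,26,27,30,31): 1⊕0⊕0⊕0⊕1⊕1⊕0⊕0⊕0⊕0⊕0⊕0⊕0⊕0⊕1⊕1 = 1
s4 (pos 4,5,6,7,12,13,14,15,20,21,22,23,28,29,30,31): 1⊕1⊕0⊕0⊕0⊕0⊕0⊕0⊕0⊕0⊕0⊕0⊕1⊕0⊕1⊕1 = 1
s8 (pos 8,9,10,11,12,13,14,15,24,25,26,27,28,29,30,31): 1⊕1⊕1⊕1⊕0⊕0⊕0⊕0⊕0⊕1⊕0⊕0⊕1⊕0⊕1⊕1 = 0
s16 (pos 16,17,18,19,20,21,22,23,24,25,26,27,28,29,30,31): 0⊕0⊕0⊕0⊕0⊕0⊕0⊕0⊕0⊕1⊕0⊕0⊕1⊕0⊕1⊕1 = 0
Syndrome s16…s1 = 00110 → error at position 6.
Flip position 6: 1101100111100000000000001001011 → 1101110111100000000000001001011
Read data bits from positions 3,5,6,7,9,10,11,12,13,14,15,17,18,19,20,21,22,23,24,25,26,27,28,29,30,31: 01101110000000000001001011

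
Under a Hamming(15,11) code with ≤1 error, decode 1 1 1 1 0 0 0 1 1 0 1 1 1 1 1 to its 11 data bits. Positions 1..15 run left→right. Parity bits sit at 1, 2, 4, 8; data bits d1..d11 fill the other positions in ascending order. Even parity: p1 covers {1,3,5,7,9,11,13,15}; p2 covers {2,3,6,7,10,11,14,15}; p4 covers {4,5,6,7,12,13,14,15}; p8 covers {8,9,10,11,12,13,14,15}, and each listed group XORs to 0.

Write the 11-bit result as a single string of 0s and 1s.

s1 (pos 1,3,5,7,9,11,13,15): 1⊕1⊕0⊕0⊕1⊕1⊕1⊕1 = 0
s2 (pos 2,3,6,7,10,11,14,15): 1⊕1⊕0⊕0⊕0⊕1⊕1⊕1 = 1
s4 (pos 4,5,6,7,12,13,14,15): 1⊕0⊕0⊕0⊕1⊕1⊕1⊕1 = 1
s8 (pos 8,9,10,11,12,13,14,15): 1⊕1⊕0⊕1⊕1⊕1⊕1⊕1 = 1
Syndrome s8…s1 = 1110 → error at position 14.
Flip position 14: 111100011011111 → 111100011011101
Read data bits from positions 3,5,6,7,9,10,11,12,13,14,15: 10001011101

10001011101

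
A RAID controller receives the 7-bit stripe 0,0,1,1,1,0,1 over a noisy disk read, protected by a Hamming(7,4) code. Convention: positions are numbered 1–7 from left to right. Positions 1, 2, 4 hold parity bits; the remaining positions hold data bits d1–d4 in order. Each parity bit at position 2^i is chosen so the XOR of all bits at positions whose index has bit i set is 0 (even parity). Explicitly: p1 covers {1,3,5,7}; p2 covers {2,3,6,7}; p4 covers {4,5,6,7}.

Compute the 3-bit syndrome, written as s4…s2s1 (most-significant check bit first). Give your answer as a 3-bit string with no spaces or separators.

101

s1 (pos 1,3,5,7): 0⊕1⊕1⊕1 = 1
s2 (pos 2,3,6,7): 0⊕1⊕0⊕1 = 0
s4 (pos 4,5,6,7): 1⊕1⊕0⊕1 = 1
Syndrome s4…s1 = 101 → error at position 5.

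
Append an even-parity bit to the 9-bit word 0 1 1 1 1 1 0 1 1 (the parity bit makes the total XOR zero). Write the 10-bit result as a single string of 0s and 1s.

XOR of the 9 data bits: 0⊕1⊕1⊕1⊕1⊕1⊕0⊕1⊕1 = 1
Parity bit = 1 (so all 10 bits XOR to 0).

0111110111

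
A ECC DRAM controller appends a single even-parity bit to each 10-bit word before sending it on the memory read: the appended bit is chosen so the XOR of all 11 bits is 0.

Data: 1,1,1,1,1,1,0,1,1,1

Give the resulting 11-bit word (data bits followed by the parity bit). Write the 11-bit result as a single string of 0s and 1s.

XOR of the 10 data bits: 1⊕1⊕1⊕1⊕1⊕1⊕0⊕1⊕1⊕1 = 1
Parity bit = 1 (so all 11 bits XOR to 0).

11111101111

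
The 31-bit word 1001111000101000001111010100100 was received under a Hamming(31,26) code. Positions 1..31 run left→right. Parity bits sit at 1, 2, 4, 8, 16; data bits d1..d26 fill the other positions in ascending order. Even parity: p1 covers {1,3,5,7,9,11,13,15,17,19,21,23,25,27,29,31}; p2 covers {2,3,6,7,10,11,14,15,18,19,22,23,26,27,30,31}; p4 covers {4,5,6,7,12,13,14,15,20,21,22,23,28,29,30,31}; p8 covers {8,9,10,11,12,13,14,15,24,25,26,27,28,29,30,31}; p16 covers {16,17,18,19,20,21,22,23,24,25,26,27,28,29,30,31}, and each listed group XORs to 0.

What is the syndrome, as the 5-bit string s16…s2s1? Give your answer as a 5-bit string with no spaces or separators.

11100

s1 (pos 1,3,5,7,9,11,13,15,17,19,21,23,25,27,29,31): 1⊕0⊕1⊕1⊕0⊕1⊕1⊕0⊕0⊕1⊕1⊕0⊕0⊕0⊕1⊕0 = 0
s2 (pos 2,3,6,7,10,11,14,15,18,19,22,23,26,27,30,31): 0⊕0⊕1⊕1⊕0⊕1⊕0⊕0⊕0⊕1⊕1⊕0⊕1⊕0⊕0⊕0 = 0
s4 (pos 4,5,6,7,12,13,14,15,20,21,22,23,28,29,30,31): 1⊕1⊕1⊕1⊕0⊕1⊕0⊕0⊕1⊕1⊕1⊕0⊕0⊕1⊕0⊕0 = 1
s8 (pos 8,9,10,11,12,13,14,15,24,25,26,27,28,29,30,31): 0⊕0⊕0⊕1⊕0⊕1⊕0⊕0⊕1⊕0⊕1⊕0⊕0⊕1⊕0⊕0 = 1
s16 (pos 16,17,18,19,20,21,22,23,24,25,26,27,28,29,30,31): 0⊕0⊕0⊕1⊕1⊕1⊕1⊕0⊕1⊕0⊕1⊕0⊕0⊕1⊕0⊕0 = 1
Syndrome s16…s1 = 11100 → error at position 28.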